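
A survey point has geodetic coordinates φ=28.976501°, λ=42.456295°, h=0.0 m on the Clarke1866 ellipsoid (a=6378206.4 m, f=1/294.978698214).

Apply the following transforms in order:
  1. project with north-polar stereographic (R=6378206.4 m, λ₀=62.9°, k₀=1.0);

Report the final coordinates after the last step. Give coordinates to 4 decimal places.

E=-2625808.0771 m, N=-7044133.9809 m

start: φ=28.976501°, λ=42.456295°, h=0.000 m
→ stereo (R=6378206.4, λ₀=62.9°): E=-2625808.0771, N=-7044133.9809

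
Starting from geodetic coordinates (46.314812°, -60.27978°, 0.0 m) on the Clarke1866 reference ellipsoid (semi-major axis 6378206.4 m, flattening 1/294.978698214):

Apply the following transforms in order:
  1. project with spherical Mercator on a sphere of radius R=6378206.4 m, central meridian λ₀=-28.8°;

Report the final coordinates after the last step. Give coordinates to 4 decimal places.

start: φ=46.314812°, λ=-60.279780°, h=0.000 m
→ merc (R=6378206.4, λ₀=-28.8°): E=-3504351.2100, N=5831005.8324

E=-3504351.2100 m, N=5831005.8324 m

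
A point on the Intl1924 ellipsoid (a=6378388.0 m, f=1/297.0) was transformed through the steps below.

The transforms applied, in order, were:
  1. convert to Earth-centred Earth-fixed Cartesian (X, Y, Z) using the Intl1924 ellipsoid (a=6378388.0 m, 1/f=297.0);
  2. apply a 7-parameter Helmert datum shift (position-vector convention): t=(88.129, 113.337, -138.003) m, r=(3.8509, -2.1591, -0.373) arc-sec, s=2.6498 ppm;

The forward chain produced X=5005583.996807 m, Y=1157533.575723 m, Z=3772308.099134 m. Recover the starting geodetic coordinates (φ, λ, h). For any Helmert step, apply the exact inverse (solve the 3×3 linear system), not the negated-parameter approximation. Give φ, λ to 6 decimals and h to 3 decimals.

φ=36.472975°, λ=13.020443°, h=2992.355 m

start: X=5005583.9968, Y=1157533.5757, Z=3772308.0991 m
→ Helmert⁻¹: X=5005519.9987, Y=1157496.6524, Z=3772362.1000
→ geod (Bowring, a=6378388.000): φ=36.47297500°, λ=13.02044300°, h=2992.3550 m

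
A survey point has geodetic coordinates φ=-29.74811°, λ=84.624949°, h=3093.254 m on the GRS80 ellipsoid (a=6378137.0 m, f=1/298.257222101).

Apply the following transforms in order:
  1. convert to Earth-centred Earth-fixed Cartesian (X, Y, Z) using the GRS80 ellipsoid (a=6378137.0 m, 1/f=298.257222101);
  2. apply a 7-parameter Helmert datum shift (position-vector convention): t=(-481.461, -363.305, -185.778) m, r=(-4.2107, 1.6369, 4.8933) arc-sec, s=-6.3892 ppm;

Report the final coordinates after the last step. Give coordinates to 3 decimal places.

start: φ=-29.748110°, λ=84.624949°, h=3093.254 m
→ ECEF (a=6378137.000, f=1/298.257222101): X=519412.6944, Y=5520468.5513, Z=-3147696.7225
→ Helmert 7p (PV): X=518771.9717, Y=5520018.0403, Z=-3147979.2056

X=518771.972 m, Y=5520018.040 m, Z=-3147979.206 m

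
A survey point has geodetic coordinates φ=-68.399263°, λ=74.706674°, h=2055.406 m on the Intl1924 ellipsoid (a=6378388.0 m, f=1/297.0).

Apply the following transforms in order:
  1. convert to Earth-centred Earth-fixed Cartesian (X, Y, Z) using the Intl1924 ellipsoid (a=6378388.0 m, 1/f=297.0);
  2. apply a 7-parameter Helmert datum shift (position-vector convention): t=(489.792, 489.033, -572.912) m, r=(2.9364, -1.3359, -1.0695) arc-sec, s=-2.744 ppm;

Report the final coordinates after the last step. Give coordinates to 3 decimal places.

start: φ=-68.399263°, λ=74.706674°, h=2055.406 m
→ ECEF (a=6378388.000, f=1/297.0): X=621348.2419, Y=2272306.5470, Z=-5909679.3694
→ Helmert 7p (PV): X=621886.3857, Y=2272870.2535, Z=-5910199.6924

X=621886.386 m, Y=2272870.253 m, Z=-5910199.692 m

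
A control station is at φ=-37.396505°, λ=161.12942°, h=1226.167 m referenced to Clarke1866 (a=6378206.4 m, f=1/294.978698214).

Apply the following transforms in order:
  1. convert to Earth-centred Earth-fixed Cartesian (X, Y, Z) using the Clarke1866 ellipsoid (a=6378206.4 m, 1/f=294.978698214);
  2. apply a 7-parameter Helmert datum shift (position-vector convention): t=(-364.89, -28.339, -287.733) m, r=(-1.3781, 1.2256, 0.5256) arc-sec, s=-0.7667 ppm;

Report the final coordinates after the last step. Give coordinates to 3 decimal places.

start: φ=-37.396505°, λ=161.129420°, h=1226.167 m
→ ECEF (a=6378206.400, f=1/294.978698214): X=-4801742.2347, Y=1641249.7096, Z=-3852996.3540
→ Helmert 7p (PV): X=-4802130.5194, Y=1641182.1339, Z=-3853263.5671

X=-4802130.519 m, Y=1641182.134 m, Z=-3853263.567 m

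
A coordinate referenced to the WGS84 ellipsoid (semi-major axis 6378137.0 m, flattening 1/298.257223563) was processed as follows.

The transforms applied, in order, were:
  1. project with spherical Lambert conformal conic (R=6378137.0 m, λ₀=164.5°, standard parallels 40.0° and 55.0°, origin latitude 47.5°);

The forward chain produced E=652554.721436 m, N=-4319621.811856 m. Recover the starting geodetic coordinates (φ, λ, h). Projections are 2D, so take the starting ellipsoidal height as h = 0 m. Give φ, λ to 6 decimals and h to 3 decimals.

φ=10.632928°, λ=169.500869°, h=0.000 m

start: E=652554.7214, N=-4319621.8119 m
→ lcc⁻¹: φ=10.63292800°, λ=169.50086900°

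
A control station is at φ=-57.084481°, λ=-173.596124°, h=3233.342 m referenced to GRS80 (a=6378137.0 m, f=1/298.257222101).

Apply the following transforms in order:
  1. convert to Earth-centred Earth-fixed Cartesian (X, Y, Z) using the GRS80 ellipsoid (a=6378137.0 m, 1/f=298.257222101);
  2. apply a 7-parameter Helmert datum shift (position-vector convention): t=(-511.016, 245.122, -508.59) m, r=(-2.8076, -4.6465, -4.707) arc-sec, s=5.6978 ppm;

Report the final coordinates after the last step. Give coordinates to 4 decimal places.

X=-3454584.2407 m, Y=-387434.1418 m, Z=-5334343.9853 m

start: φ=-57.084481°, λ=-173.596124°, h=3233.342 m
→ ECEF (a=6378137.000, f=1/298.257222101): X=-3454164.8495, Y=-387683.2788, Z=-5333732.4698
→ Helmert 7p (PV): X=-3454584.2407, Y=-387434.1418, Z=-5334343.9853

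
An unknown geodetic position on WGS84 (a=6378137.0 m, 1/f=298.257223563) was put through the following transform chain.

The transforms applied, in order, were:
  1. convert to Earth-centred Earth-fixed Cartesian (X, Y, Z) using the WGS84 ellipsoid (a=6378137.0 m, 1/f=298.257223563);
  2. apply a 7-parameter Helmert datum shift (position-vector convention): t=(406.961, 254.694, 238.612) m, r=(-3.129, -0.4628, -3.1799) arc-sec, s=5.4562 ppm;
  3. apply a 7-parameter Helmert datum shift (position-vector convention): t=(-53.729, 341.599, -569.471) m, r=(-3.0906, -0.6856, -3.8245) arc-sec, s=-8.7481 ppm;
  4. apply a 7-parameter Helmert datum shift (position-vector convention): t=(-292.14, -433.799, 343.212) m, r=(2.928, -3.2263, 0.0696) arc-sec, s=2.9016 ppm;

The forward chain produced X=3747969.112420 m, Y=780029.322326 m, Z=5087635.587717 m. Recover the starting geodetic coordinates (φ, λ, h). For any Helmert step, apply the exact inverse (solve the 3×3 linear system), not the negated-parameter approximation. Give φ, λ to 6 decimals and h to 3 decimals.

φ=53.223988°, λ=11.754816°, h=2561.873 m

start: X=3747969.1124, Y=780029.3223, Z=5087635.5877 m
→ Helmert⁻¹: X=3748330.2117, Y=780531.8066, Z=5087207.9049
→ Helmert⁻¹: X=3748419.1774, Y=780190.3008, Z=5087821.1155
→ Helmert⁻¹: X=3747991.1581, Y=779911.9552, Z=5087558.1664
→ geod (Bowring, a=6378137.000): φ=53.22398800°, λ=11.75481600°, h=2561.8730 m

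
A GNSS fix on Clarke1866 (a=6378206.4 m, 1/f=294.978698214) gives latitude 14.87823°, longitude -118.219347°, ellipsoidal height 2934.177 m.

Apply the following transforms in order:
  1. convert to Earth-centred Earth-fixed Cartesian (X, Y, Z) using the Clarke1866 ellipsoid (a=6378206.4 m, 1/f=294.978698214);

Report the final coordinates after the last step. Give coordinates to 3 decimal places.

X=-2916802.959 m, Y=-5435406.669 m, Z=1627735.340 m

start: φ=14.878230°, λ=-118.219347°, h=2934.177 m
→ ECEF (a=6378206.400, f=1/294.978698214): X=-2916802.9586, Y=-5435406.6693, Z=1627735.3399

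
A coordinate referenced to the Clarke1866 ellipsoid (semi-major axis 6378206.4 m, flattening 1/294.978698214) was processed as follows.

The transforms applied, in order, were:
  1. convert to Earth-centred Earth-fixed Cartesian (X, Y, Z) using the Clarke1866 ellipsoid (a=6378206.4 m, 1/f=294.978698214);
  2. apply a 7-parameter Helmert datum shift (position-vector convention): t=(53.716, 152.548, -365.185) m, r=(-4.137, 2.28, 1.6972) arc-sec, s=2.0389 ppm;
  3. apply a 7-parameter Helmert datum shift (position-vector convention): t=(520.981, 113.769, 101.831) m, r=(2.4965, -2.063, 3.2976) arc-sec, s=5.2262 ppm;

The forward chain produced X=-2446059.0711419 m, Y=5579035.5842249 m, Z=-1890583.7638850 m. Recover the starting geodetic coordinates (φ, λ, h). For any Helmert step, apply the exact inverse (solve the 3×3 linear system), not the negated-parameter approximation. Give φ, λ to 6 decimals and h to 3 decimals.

start: X=-2446059.0711, Y=5579035.5842, Z=-1890583.7639 m
→ Helmert⁻¹: X=-2446496.9851, Y=5578908.8874, Z=-1890718.7683
→ Helmert⁻¹: X=-2446478.9145, Y=5578803.0077, Z=-1890264.8792
→ geod (Bowring, a=6378206.400): φ=-17.34973600°, λ=113.67894800°, h=1899.0860 m

φ=-17.349736°, λ=113.678948°, h=1899.086 m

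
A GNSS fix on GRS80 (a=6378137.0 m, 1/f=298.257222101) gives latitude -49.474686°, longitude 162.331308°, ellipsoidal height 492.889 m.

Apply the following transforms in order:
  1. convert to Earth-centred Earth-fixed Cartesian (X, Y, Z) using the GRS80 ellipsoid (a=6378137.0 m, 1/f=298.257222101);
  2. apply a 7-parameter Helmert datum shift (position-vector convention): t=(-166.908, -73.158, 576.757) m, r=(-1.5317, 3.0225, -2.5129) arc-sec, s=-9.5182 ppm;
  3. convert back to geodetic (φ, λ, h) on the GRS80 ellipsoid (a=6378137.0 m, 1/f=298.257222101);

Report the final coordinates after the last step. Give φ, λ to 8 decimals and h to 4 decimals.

start: φ=-49.474686°, λ=162.331308°, h=492.889 m
→ ECEF (a=6378137.000, f=1/298.257222101): X=-3956873.0045, Y=1260417.3116, Z=-4825402.5537
→ Helmert 7p (PV): X=-3957057.6031, Y=1260344.5298, Z=-4824731.2457
→ geod (Bowring, a=6378137.000): φ=-49.46971287°, λ=162.33303776°, h=82.5774 m

φ=-49.46971287°, λ=162.33303776°, h=82.5774 m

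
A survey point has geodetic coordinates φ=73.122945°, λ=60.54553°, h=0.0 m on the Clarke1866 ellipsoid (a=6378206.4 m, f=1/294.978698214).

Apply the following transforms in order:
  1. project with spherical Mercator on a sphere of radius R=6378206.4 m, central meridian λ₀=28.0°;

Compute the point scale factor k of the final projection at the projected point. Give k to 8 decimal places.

3.44448694

start: φ=73.122945°, λ=60.545530°, h=0.000 m
→ into merc (λ₀=28.0°): φ=73.12294500°, λ−λ₀=32.54553000°
scale k = 3.44448694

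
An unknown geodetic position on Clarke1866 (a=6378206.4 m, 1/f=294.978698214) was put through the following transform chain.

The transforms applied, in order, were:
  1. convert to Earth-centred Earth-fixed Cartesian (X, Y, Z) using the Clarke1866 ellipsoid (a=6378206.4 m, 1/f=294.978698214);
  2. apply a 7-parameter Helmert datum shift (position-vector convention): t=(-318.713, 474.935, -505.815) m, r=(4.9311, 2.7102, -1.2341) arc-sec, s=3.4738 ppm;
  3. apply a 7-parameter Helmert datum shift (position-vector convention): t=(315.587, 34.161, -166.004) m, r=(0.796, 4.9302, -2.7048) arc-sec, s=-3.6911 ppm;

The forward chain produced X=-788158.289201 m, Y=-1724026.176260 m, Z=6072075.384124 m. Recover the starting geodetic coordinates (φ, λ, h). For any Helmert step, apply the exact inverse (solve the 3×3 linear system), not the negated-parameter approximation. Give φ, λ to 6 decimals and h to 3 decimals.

start: X=-788158.2892, Y=-1724026.1763, Z=6072075.3841 m
→ Helmert⁻¹: X=-788599.3193, Y=-1724053.6085, Z=6072251.6055
→ Helmert⁻¹: X=-788347.3435, Y=-1724382.0901, Z=6072767.1908
→ geod (Bowring, a=6378206.400): φ=72.77088400°, λ=-114.56877600°, h=3382.0890 m

φ=72.770884°, λ=-114.568776°, h=3382.089 m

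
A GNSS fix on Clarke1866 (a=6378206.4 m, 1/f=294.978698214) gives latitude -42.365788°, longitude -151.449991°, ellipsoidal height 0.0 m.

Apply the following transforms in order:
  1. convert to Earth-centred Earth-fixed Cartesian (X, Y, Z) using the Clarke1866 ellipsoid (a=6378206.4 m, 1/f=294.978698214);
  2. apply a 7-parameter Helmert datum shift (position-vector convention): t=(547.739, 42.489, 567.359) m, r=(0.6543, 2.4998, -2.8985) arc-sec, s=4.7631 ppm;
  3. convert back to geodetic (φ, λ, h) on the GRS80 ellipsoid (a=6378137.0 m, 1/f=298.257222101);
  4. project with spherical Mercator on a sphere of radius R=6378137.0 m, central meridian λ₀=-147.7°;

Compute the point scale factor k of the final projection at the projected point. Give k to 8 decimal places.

start: φ=-42.365788°, λ=-151.449991°, h=0.000 m
→ ECEF (a=6378206.400, f=1/294.978698214): X=-4145914.8646, Y=-2255735.7527, Z=-4275510.3599
→ Helmert 7p (PV): X=-4145470.3883, Y=-2255632.1855, Z=-4274920.2750
→ geod (Bowring, a=6378137.000): φ=-42.36239928°, λ=-151.44851650°, h=-761.1006 m
→ into merc (λ₀=-147.7°): φ=-42.36239928°, λ−λ₀=-3.74851650°
scale k = 1.35336733

1.35336733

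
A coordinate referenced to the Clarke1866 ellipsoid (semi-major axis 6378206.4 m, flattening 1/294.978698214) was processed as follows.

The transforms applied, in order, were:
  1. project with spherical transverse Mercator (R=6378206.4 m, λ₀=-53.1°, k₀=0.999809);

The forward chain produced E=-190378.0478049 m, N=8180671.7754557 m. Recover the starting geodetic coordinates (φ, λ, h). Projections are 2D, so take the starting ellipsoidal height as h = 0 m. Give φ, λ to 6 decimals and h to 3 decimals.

start: E=-190378.0478, N=8180671.7755 m
→ tm⁻¹: φ=73.41550900°, λ=-59.10193700°

φ=73.415509°, λ=-59.101937°, h=0.000 m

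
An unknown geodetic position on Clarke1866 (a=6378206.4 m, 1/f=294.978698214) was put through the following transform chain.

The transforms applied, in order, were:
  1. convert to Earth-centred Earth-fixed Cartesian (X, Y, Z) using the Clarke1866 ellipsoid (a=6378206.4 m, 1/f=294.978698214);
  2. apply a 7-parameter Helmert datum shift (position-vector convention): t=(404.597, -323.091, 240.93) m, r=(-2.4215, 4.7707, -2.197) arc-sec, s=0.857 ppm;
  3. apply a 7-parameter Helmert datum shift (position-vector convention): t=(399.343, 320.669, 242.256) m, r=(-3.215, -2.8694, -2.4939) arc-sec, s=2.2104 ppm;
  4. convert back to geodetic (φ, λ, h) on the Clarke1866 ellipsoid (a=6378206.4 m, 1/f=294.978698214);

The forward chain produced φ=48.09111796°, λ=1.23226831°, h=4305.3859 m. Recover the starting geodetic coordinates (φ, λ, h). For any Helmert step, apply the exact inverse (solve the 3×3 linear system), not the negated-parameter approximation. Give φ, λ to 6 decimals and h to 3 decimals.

start: φ=48.091118°, λ=1.232268°, h=4305.386 m
→ ECEF (a=6378206.400, f=1/294.978698214): X=4270205.7748, Y=91854.0737, Z=4726649.4365
→ Helmert⁻¹: X=4269861.6367, Y=91511.1599, Z=4726338.7606
→ Helmert⁻¹: X=4269343.0905, Y=91824.1621, Z=4726193.6040
→ geod (Bowring, a=6378206.400): φ=48.09415500°, λ=1.23211600°, h=3389.6360 m

φ=48.094155°, λ=1.232116°, h=3389.636 m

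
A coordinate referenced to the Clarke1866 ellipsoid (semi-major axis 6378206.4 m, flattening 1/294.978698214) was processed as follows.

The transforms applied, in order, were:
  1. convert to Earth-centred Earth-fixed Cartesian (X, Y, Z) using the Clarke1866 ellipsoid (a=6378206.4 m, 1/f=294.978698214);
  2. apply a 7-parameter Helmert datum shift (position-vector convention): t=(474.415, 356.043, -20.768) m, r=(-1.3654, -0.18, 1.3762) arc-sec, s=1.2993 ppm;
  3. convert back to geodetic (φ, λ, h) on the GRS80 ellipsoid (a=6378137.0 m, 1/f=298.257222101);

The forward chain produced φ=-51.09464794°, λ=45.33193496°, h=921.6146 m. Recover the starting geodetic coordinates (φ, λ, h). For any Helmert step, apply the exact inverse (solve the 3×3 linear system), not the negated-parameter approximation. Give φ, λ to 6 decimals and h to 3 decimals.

start: φ=-51.094648°, λ=45.331935°, h=921.615 m
→ ECEF (a=6378137.000, f=1/298.257222101): X=2822131.6265, Y=2855021.7759, Z=-4940881.4774
→ Helmert⁻¹: X=2821668.2801, Y=2854675.9042, Z=-4940837.8551
→ geod (Bowring, a=6378206.400): φ=-51.10049200°, λ=45.33316800°, h=603.1280 m

φ=-51.100492°, λ=45.333168°, h=603.128 m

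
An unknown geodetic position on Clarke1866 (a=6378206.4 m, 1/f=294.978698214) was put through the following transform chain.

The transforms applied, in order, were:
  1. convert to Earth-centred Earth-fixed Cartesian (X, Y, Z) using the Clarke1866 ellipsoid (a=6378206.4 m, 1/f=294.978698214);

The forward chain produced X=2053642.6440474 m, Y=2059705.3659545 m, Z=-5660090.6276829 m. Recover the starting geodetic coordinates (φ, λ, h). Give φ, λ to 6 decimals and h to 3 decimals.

start: X=2053642.6440, Y=2059705.3660, Z=-5660090.6277 m
→ geod (Bowring, a=6378206.400): φ=-62.96031400°, λ=45.08444900°, h=2600.2480 m

φ=-62.960314°, λ=45.084449°, h=2600.248 m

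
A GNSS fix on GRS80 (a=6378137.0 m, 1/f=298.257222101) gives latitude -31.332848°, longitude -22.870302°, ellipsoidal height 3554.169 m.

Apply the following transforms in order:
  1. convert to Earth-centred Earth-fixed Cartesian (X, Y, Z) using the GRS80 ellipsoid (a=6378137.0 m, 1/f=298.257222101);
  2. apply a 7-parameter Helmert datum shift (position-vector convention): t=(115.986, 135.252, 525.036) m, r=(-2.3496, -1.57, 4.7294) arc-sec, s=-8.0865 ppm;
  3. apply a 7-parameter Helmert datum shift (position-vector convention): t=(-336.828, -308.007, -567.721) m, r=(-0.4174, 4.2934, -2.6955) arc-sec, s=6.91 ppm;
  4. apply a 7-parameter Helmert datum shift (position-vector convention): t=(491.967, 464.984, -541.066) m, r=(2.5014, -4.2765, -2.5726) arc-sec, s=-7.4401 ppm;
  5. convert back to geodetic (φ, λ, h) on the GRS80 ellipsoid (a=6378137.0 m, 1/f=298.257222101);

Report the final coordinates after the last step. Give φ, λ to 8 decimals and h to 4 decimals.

start: φ=-31.332848°, λ=-22.870302°, h=3554.169 m
→ ECEF (a=6378137.000, f=1/298.257222101): X=5027021.4044, Y=-2120427.0659, Z=-3299318.9177
→ Helmert 7p (PV): X=5027170.4707, Y=-2120196.9873, Z=-3298704.7846
→ Helmert 7p (PV): X=5026772.0102, Y=-2120592.0165, Z=-3299395.6503
→ Helmert 7p (PV): X=5027268.5350, Y=-2120133.9382, Z=-3299833.6654
→ geod (Bowring, a=6378137.000): φ=-31.33627771°, λ=-22.86645714°, h=3919.0506 m

φ=-31.33627771°, λ=-22.86645714°, h=3919.0506 m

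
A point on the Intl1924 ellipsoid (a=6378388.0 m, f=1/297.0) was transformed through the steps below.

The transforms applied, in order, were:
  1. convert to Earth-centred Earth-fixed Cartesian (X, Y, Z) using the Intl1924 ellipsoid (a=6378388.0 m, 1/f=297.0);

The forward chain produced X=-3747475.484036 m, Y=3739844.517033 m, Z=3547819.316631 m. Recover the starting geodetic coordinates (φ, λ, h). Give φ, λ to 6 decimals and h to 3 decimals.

start: X=-3747475.4840, Y=3739844.5170, Z=3547819.3166 m
→ geod (Bowring, a=6378388.000): φ=34.00558100°, λ=135.05839500°, h=1439.8330 m

φ=34.005581°, λ=135.058395°, h=1439.833 m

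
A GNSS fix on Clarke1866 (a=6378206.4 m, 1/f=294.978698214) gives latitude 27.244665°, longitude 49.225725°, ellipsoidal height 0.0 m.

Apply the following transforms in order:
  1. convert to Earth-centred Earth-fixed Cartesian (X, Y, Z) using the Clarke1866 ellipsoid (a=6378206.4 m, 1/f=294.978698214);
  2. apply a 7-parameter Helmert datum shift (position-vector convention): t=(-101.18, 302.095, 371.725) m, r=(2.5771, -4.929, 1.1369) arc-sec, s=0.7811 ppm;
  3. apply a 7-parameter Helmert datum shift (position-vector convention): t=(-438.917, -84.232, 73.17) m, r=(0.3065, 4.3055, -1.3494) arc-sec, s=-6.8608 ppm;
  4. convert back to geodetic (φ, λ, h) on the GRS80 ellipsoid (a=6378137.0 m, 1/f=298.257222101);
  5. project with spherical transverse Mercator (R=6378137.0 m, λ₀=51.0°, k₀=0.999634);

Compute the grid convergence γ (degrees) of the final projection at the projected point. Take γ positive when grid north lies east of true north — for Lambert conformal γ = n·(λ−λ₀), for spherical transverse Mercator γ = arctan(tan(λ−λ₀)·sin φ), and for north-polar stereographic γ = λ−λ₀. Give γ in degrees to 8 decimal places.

-0.81011259

start: φ=27.244665°, λ=49.225725°, h=0.000 m
→ ECEF (a=6378206.400, f=1/294.978698214): X=3705993.0288, Y=4297333.4669, Z=2902181.7682
→ Helmert 7p (PV): X=3705801.7054, Y=4297623.0852, Z=2902698.0118
→ Helmert 7p (PV): X=3705426.0683, Y=4297480.8113, Z=2902680.2999
→ geod (Bowring, a=6378137.000): φ=27.24798927°, λ=49.23103194°, h=17.9386 m
→ into tm (λ₀=51.0°): φ=27.24798927°, λ−λ₀=-1.76896806°
convergence γ = -0.81011259°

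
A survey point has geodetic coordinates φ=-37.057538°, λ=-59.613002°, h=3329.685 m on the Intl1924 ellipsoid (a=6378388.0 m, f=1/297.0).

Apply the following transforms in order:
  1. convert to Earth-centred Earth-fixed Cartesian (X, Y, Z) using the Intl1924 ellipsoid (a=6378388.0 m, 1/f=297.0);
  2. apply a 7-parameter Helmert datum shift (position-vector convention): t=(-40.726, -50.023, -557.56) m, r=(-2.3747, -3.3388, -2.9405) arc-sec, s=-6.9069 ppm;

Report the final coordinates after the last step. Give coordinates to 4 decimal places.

X=2579224.7614 m, Y=-4398670.3859 m, Z=-3824997.4039 m

start: φ=-37.057538°, λ=-59.613002°, h=3329.685 m
→ ECEF (a=6378388.000, f=1/297.0): X=2579284.1000, Y=-4398569.9422, Z=-3824558.6500
→ Helmert 7p (PV): X=2579224.7614, Y=-4398670.3859, Z=-3824997.4039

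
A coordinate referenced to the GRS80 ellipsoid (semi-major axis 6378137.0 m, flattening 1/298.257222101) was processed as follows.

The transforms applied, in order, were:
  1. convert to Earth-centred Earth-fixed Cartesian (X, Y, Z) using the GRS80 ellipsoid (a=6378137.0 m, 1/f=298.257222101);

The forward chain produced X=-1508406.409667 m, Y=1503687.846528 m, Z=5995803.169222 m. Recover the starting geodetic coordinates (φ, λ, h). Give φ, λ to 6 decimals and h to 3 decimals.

start: X=-1508406.4097, Y=1503687.8465, Z=5995803.1692 m
→ geod (Bowring, a=6378137.000): φ=70.56456100°, λ=135.08975600°, h=3725.0410 m

φ=70.564561°, λ=135.089756°, h=3725.041 m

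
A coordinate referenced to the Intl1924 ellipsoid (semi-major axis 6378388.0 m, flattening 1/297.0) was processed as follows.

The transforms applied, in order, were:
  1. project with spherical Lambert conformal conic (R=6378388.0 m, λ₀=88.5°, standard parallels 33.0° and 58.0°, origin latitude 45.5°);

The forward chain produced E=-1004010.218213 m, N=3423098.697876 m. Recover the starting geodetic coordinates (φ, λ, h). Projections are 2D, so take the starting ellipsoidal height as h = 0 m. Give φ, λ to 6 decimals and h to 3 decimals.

φ=73.880184°, λ=59.603812°, h=0.000 m

start: E=-1004010.2182, N=3423098.6979 m
→ lcc⁻¹: φ=73.88018400°, λ=59.60381200°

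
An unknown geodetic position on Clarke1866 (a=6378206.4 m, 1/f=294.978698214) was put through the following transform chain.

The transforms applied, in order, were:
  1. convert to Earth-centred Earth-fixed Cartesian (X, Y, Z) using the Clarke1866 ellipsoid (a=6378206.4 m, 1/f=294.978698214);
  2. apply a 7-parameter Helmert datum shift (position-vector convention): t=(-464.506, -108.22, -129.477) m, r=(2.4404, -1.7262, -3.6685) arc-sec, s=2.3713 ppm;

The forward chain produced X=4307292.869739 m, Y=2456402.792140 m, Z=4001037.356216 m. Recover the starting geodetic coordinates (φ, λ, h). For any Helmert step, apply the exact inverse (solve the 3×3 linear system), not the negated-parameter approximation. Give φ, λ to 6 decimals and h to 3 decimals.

start: X=4307292.8697, Y=2456402.7921, Z=4001037.3562 m
→ Helmert⁻¹: X=4307736.9532, Y=2456629.1403, Z=4001092.2291
→ geod (Bowring, a=6378206.400): φ=39.08805800°, λ=29.69537700°, h=2187.1540 m

φ=39.088058°, λ=29.695377°, h=2187.154 m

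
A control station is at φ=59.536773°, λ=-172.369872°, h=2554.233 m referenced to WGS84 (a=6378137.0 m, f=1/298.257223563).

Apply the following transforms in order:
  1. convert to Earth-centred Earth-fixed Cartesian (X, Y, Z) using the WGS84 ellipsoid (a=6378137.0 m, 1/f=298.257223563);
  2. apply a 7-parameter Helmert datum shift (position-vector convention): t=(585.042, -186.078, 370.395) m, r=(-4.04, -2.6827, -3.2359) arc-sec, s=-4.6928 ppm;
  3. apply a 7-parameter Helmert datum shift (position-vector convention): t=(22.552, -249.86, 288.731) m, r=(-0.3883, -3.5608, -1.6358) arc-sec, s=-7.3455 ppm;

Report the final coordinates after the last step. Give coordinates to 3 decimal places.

X=-3213803.819 m, Y=-430833.383 m, Z=5477199.861 m

start: φ=59.536773°, λ=-172.369872°, h=2554.233 m
→ ECEF (a=6378137.000, f=1/298.257223563): X=-3214274.1528, Y=-430596.1204, Z=5476694.7071
→ Helmert 7p (PV): X=-3213752.0122, Y=-430622.4835, Z=5477006.0299
→ Helmert 7p (PV): X=-3213803.8188, Y=-430833.3831, Z=5477199.8609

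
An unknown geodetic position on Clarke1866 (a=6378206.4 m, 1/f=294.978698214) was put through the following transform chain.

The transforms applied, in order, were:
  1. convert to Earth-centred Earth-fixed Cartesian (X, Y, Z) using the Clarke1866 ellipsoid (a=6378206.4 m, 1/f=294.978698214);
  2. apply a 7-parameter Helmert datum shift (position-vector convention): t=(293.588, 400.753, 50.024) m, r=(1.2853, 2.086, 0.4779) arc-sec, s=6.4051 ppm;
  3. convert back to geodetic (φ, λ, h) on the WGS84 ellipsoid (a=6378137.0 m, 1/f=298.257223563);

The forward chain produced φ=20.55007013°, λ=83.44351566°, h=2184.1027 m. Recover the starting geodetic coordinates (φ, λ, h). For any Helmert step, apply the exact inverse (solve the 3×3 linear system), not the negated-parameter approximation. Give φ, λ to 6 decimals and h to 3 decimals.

φ=20.552135°, λ=83.445970°, h=1681.277 m

start: φ=20.550070°, λ=83.443516°, h=2184.103 m
→ ECEF (a=6378137.000, f=1/298.257223563): X=682444.5335, Y=5937689.6271, Z=2225587.0902
→ Helmert⁻¹: X=682137.8256, Y=5937263.1327, Z=2225492.7132
→ geod (Bowring, a=6378206.400): φ=20.55213500°, λ=83.44597000°, h=1681.2770 m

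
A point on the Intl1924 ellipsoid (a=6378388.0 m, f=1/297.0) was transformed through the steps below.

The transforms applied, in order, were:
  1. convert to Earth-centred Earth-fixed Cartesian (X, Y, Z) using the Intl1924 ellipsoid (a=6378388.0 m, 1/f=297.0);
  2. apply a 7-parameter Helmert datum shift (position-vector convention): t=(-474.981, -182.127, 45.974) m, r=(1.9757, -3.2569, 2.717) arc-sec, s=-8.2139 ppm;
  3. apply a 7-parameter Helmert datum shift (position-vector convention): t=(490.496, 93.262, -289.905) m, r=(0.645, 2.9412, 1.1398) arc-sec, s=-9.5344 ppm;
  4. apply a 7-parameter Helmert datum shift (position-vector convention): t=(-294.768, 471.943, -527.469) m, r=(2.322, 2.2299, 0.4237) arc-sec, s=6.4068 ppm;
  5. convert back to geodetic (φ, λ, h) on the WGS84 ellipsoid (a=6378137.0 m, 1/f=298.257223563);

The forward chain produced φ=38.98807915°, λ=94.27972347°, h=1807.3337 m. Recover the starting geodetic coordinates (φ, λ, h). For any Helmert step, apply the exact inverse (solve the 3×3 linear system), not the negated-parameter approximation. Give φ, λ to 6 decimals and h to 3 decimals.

start: φ=38.988079°, λ=94.279723°, h=1807.334 m
→ ECEF (a=6378137.000, f=1/298.257223563): X=-370559.3806, Y=4951718.9178, Z=3992425.5624
→ Helmert⁻¹: X=-370295.2360, Y=4951260.9632, Z=3992867.7081
→ Helmert⁻¹: X=-370818.8473, Y=4951229.4440, Z=3993174.9154
→ Helmert⁻¹: X=-370218.6343, Y=4951495.3664, Z=3993120.1589
→ geod (Bowring, a=6378388.000): φ=38.99515200°, λ=94.27599500°, h=1836.4540 m

φ=38.995152°, λ=94.275995°, h=1836.454 m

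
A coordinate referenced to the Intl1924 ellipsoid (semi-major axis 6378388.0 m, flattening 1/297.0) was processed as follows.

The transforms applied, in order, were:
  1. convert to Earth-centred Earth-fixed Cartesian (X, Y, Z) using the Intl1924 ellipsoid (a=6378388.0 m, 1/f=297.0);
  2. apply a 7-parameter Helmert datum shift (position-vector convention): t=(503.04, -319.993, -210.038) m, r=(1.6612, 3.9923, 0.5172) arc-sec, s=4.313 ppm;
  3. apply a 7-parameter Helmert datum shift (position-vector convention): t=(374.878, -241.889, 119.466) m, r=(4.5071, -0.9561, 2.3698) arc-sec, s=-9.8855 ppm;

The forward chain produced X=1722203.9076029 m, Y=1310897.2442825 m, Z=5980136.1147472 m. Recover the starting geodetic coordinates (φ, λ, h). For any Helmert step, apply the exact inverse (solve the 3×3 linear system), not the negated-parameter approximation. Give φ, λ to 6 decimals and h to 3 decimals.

start: X=1722203.9076, Y=1310897.2443, Z=5980136.1147 m
→ Helmert⁻¹: X=1721888.8355, Y=1311262.9818, Z=5980039.1309
→ Helmert⁻¹: X=1721265.9110, Y=1311621.1652, Z=5980246.1282
→ geod (Bowring, a=6378388.000): φ=70.22985900°, λ=37.30774900°, h=364.9070 m

φ=70.229859°, λ=37.307749°, h=364.907 m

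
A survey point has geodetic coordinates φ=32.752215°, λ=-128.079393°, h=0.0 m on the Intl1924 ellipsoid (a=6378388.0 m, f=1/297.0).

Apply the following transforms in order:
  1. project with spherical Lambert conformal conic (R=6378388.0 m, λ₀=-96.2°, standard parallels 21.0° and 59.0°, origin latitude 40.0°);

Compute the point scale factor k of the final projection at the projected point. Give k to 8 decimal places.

0.95438063

start: φ=32.752215°, λ=-128.079393°, h=0.000 m
→ into lcc (λ₀=-96.2°): φ=32.75221500°, λ−λ₀=-31.87939300°
scale k = 0.95438063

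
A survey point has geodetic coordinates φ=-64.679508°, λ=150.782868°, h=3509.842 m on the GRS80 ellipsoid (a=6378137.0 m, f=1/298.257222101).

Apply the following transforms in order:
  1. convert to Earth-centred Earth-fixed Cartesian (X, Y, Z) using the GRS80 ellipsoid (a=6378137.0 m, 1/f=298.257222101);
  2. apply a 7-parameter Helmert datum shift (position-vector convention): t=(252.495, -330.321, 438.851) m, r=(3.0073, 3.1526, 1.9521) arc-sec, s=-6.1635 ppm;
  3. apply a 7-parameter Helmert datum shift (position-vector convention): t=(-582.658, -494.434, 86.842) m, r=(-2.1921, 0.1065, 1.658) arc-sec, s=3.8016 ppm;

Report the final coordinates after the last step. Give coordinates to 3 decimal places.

X=-2389053.751 m, Y=1335042.297 m, Z=-5745108.835 m

start: φ=-64.679508°, λ=150.782868°, h=3509.842 m
→ ECEF (a=6378137.000, f=1/298.257222101): X=-2388615.0675, Y=1335889.3004, Z=-5745691.1242
→ Helmert 7p (PV): X=-2388448.3110, Y=1335611.9103, Z=-5745160.8748
→ Helmert 7p (PV): X=-2389053.7513, Y=1335042.2974, Z=-5745108.8348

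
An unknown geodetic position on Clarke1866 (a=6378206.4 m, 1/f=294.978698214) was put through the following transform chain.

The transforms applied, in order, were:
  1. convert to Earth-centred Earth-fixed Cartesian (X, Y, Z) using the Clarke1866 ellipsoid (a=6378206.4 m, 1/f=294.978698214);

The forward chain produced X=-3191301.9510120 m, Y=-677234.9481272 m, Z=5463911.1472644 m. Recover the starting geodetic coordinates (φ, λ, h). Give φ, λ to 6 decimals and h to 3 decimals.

φ=59.330557°, λ=-168.018849°, h=1510.108 m

start: X=-3191301.9510, Y=-677234.9481, Z=5463911.1473 m
→ geod (Bowring, a=6378206.400): φ=59.33055700°, λ=-168.01884900°, h=1510.1080 m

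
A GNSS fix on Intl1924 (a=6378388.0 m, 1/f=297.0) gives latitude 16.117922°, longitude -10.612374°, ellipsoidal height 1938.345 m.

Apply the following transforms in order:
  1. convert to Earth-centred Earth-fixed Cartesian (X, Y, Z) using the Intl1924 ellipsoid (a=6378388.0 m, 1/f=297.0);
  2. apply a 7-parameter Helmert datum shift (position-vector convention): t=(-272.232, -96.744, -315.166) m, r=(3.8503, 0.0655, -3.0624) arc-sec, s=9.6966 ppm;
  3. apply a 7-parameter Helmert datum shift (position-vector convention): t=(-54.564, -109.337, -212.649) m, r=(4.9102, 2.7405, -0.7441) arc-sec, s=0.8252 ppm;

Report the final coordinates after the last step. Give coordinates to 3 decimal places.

start: φ=16.117922°, λ=-10.612374°, h=1938.345 m
→ ECEF (a=6378388.000, f=1/297.0): X=6026249.7242, Y=-1129129.0892, Z=1759827.1152
→ Helmert 7p (PV): X=6026019.7209, Y=-1129359.1047, Z=1759506.0225
→ Helmert 7p (PV): X=6025989.4328, Y=-1129532.9982, Z=1759187.8769

X=6025989.433 m, Y=-1129532.998 m, Z=1759187.877 m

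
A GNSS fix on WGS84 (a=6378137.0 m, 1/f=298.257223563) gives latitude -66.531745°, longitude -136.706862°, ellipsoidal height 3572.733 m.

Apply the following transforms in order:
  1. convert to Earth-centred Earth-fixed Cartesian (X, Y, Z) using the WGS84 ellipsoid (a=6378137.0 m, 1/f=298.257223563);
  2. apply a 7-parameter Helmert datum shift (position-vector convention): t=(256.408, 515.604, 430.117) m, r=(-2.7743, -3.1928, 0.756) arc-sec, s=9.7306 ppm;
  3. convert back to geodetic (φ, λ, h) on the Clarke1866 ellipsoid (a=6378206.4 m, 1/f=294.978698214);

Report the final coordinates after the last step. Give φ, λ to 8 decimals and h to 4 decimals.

φ=-66.53632754°, λ=-136.70846153°, h=3155.7180 m

start: φ=-66.531745°, λ=-136.706862°, h=3572.733 m
→ ECEF (a=6378137.000, f=1/298.257223563): X=-1855041.4180, Y=-1747683.1878, Z=-5831090.7298
→ Helmert 7p (PV): X=-1854706.3939, Y=-1747269.8190, Z=-5830722.5606
→ geod (Bowring, a=6378206.400): φ=-66.53632754°, λ=-136.70846153°, h=3155.7180 m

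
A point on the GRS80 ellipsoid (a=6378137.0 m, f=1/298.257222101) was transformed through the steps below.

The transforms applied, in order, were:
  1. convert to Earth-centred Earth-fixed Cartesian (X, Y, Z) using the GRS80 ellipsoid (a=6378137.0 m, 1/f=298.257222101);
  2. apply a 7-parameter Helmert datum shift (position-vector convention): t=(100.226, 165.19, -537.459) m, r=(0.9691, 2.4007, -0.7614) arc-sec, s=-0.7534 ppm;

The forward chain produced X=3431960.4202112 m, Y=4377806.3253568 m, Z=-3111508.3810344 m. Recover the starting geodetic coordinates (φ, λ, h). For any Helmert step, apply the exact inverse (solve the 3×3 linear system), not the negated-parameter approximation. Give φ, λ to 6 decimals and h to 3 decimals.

φ=-29.381256°, λ=51.905085°, h=329.060 m

start: X=3431960.4202, Y=4377806.3254, Z=-3111508.3810 m
→ Helmert⁻¹: X=3431882.8284, Y=4377642.4855, Z=-3110953.8900
→ geod (Bowring, a=6378137.000): φ=-29.38125600°, λ=51.90508500°, h=329.0600 m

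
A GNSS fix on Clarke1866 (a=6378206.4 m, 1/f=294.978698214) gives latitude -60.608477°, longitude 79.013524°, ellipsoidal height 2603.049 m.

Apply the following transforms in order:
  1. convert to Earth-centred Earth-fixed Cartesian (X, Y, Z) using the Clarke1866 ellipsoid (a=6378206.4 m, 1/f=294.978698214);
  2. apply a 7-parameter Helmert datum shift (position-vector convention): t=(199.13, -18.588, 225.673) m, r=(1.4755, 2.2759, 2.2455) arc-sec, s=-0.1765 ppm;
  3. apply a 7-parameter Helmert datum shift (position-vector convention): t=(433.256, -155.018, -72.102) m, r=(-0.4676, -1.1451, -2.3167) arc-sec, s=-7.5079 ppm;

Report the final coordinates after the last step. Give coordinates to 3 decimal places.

start: φ=-60.608477°, λ=79.013524°, h=2603.049 m
→ ECEF (a=6378206.400, f=1/294.978698214): X=598339.1495, Y=3082071.9024, Z=-5536133.4118
→ Helmert 7p (PV): X=598443.5360, Y=3082098.8866, Z=-5535891.3163
→ Helmert 7p (PV): X=598937.6487, Y=3081901.4573, Z=-5535925.5201

X=598937.649 m, Y=3081901.457 m, Z=-5535925.520 m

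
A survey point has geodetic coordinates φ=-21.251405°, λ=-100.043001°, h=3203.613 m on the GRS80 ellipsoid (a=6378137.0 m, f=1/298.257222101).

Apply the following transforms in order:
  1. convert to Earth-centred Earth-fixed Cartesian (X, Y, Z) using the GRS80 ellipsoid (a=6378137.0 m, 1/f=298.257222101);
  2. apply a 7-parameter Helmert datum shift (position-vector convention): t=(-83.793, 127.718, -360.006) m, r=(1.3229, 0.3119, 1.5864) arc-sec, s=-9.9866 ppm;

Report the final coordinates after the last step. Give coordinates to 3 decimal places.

X=-1037639.163 m, Y=-5858654.488 m, Z=-2298893.716 m

start: φ=-21.251405°, λ=-100.043001°, h=3203.613 m
→ ECEF (a=6378137.000, f=1/298.257222101): X=-1037607.3167, Y=-5858847.4774, Z=-2298520.6576
→ Helmert 7p (PV): X=-1037639.1627, Y=-5858654.4880, Z=-2298893.7161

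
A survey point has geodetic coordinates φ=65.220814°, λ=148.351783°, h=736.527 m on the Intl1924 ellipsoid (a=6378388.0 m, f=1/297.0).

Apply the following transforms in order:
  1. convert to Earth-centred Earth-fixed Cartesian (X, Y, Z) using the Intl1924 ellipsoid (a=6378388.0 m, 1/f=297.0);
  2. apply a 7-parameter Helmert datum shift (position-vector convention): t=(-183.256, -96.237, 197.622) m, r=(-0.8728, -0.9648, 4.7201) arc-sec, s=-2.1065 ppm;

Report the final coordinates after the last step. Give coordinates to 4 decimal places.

start: φ=65.220814°, λ=148.351783°, h=736.527 m
→ ECEF (a=6378388.000, f=1/297.0): X=-2282357.8538, Y=1406764.9418, Z=5768870.5219
→ Helmert 7p (PV): X=-2282595.4776, Y=1406637.9235, Z=5769039.3634

X=-2282595.4776 m, Y=1406637.9235 m, Z=5769039.3634 m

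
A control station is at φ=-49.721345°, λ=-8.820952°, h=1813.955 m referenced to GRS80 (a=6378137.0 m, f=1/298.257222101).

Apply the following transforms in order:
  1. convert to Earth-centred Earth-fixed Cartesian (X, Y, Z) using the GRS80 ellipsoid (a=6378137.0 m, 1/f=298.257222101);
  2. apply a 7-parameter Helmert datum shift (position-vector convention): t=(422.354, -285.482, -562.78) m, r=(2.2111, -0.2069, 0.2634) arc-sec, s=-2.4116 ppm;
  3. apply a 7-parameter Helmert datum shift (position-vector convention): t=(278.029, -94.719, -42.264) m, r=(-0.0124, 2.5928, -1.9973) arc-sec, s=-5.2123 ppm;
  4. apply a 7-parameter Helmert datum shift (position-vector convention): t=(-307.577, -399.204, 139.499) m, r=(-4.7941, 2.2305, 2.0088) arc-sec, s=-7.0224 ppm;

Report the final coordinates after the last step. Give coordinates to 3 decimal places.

X=4084075.897 m, Y=-634568.366 m, Z=-4844670.860 m

start: φ=-49.721345°, λ=-8.820952°, h=1813.955 m
→ ECEF (a=6378137.000, f=1/298.257222101): X=4083850.4954, Y=-633742.7236, Z=-4844192.8425
→ Helmert 7p (PV): X=4084268.6692, Y=-633969.5340, Z=-4844746.6374
→ Helmert 7p (PV): X=4084458.3716, Y=-634100.7883, Z=-4844814.9510
→ Helmert 7p (PV): X=4084075.8970, Y=-634568.3660, Z=-4844670.8599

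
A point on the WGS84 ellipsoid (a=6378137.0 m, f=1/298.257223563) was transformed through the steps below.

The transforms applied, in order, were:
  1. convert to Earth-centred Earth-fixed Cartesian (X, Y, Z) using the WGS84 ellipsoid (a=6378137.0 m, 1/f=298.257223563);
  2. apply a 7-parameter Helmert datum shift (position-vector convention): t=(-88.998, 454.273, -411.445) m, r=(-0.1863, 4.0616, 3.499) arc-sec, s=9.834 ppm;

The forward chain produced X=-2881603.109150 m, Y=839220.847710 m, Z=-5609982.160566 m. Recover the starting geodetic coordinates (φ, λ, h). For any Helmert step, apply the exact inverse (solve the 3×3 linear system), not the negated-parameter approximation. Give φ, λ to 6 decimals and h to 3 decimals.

start: X=-2881603.1092, Y=839220.8477, Z=-5609982.1606 m
→ Helmert⁻¹: X=-2881361.0862, Y=838812.2713, Z=-5609571.5314
→ geod (Bowring, a=6378137.000): φ=-62.01414500°, λ=163.76884100°, h=358.2960 m

φ=-62.014145°, λ=163.768841°, h=358.296 m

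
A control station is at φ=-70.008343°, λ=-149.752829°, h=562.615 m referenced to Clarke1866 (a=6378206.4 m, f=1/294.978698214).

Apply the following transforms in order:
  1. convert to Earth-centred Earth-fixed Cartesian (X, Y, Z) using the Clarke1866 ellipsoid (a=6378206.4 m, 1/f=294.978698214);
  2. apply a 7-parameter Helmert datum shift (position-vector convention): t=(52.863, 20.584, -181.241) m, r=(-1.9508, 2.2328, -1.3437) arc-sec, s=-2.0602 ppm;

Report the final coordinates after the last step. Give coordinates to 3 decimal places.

start: φ=-70.008343°, λ=-149.752829°, h=562.615 m
→ ECEF (a=6378206.400, f=1/294.978698214): X=-1889557.4855, Y=-1101832.3313, Z=-5971702.4460
→ Helmert 7p (PV): X=-1889572.5505, Y=-1101853.6466, Z=-5971840.5090

X=-1889572.551 m, Y=-1101853.647 m, Z=-5971840.509 m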